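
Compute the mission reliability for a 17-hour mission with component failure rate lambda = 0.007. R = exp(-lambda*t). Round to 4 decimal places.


lambda = 0.007
mission_time = 17
lambda * t = 0.007 * 17 = 0.119
R = exp(-0.119)
R = 0.8878

0.8878


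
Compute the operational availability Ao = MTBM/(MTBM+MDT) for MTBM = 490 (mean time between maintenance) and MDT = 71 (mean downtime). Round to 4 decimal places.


MTBM = 490
MDT = 71
MTBM + MDT = 561
Ao = 490 / 561
Ao = 0.8734

0.8734


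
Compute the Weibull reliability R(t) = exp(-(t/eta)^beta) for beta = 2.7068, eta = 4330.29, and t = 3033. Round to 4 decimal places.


beta = 2.7068, eta = 4330.29, t = 3033
t/eta = 3033 / 4330.29 = 0.7004
(t/eta)^beta = 0.7004^2.7068 = 0.3814
R(t) = exp(-0.3814)
R(t) = 0.6829

0.6829


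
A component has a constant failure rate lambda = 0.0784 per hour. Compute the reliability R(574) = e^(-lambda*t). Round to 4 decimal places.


lambda = 0.0784
t = 574
lambda * t = 45.0016
R(t) = e^(-45.0016)
R(t) = 0.0

0.0


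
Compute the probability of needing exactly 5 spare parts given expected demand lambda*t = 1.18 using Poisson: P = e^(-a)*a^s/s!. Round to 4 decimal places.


a = 1.18, s = 5
e^(-a) = e^(-1.18) = 0.3073
a^s = 1.18^5 = 2.2878
s! = 120
P = 0.3073 * 2.2878 / 120
P = 0.0059

0.0059


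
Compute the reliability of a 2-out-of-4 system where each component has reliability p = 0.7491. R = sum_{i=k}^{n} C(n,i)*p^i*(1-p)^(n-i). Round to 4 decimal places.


k = 2, n = 4, p = 0.7491
i=2: C(4,2)=6 * 0.7491^2 * 0.2509^2 = 0.2119
i=3: C(4,3)=4 * 0.7491^3 * 0.2509^1 = 0.4219
i=4: C(4,4)=1 * 0.7491^4 * 0.2509^0 = 0.3149
R = sum of terms = 0.9487

0.9487


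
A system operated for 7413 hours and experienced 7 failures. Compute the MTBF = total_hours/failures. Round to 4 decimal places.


total_hours = 7413
failures = 7
MTBF = 7413 / 7
MTBF = 1059.0

1059.0


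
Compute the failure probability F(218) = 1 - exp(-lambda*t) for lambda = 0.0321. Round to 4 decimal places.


lambda = 0.0321, t = 218
lambda * t = 6.9978
exp(-6.9978) = 0.0009
F(t) = 1 - 0.0009
F(t) = 0.9991

0.9991


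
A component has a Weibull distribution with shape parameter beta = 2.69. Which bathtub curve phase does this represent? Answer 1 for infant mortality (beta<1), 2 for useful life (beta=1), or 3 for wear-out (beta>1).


beta = 2.69
Compare beta to 1:
beta < 1 => infant mortality (phase 1)
beta = 1 => useful life (phase 2)
beta > 1 => wear-out (phase 3)
Since beta = 2.69, this is wear-out (increasing failure rate)
Phase = 3

3


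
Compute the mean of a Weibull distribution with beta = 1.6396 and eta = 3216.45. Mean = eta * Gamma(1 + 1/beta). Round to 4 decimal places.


beta = 1.6396, eta = 3216.45
1/beta = 0.6099
1 + 1/beta = 1.6099
Gamma(1.6099) = 0.8947
Mean = 3216.45 * 0.8947
Mean = 2877.6586

2877.6586


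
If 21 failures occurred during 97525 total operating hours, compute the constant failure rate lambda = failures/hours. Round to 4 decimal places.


failures = 21
total_hours = 97525
lambda = 21 / 97525
lambda = 0.0002

0.0002


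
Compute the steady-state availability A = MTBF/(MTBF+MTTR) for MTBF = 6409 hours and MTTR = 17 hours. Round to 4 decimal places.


MTBF = 6409
MTTR = 17
MTBF + MTTR = 6426
A = 6409 / 6426
A = 0.9974

0.9974


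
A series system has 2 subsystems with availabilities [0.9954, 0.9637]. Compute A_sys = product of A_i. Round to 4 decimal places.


Subsystems: [0.9954, 0.9637]
After subsystem 1 (A=0.9954): product = 0.9954
After subsystem 2 (A=0.9637): product = 0.9593
A_sys = 0.9593

0.9593


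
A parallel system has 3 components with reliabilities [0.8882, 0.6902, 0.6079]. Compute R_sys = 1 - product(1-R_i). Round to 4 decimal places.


Components: [0.8882, 0.6902, 0.6079]
(1 - 0.8882) = 0.1118, running product = 0.1118
(1 - 0.6902) = 0.3098, running product = 0.0346
(1 - 0.6079) = 0.3921, running product = 0.0136
Product of (1-R_i) = 0.0136
R_sys = 1 - 0.0136 = 0.9864

0.9864


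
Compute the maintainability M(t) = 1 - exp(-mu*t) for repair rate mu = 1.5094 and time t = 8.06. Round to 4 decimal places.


mu = 1.5094, t = 8.06
mu * t = 1.5094 * 8.06 = 12.1658
exp(-12.1658) = 0.0
M(t) = 1 - 0.0
M(t) = 1.0

1.0


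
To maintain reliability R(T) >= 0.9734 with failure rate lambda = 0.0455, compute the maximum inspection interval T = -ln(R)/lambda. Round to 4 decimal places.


R_target = 0.9734
lambda = 0.0455
-ln(0.9734) = 0.027
T = 0.027 / 0.0455
T = 0.5925

0.5925


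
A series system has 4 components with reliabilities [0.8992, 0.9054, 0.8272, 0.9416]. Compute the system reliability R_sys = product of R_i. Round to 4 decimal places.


Components: [0.8992, 0.9054, 0.8272, 0.9416]
After component 1 (R=0.8992): product = 0.8992
After component 2 (R=0.9054): product = 0.8141
After component 3 (R=0.8272): product = 0.6735
After component 4 (R=0.9416): product = 0.6341
R_sys = 0.6341

0.6341


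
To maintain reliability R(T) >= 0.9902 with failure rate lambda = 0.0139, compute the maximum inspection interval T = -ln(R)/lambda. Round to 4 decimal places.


R_target = 0.9902
lambda = 0.0139
-ln(0.9902) = 0.0098
T = 0.0098 / 0.0139
T = 0.7085

0.7085


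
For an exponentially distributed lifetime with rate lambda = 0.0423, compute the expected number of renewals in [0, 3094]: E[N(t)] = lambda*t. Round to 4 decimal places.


lambda = 0.0423
t = 3094
E[N(t)] = lambda * t
E[N(t)] = 0.0423 * 3094
E[N(t)] = 130.8762

130.8762


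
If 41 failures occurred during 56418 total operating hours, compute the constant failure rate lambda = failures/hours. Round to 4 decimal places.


failures = 41
total_hours = 56418
lambda = 41 / 56418
lambda = 0.0007

0.0007


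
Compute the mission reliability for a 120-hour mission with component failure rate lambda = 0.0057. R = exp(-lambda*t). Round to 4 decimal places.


lambda = 0.0057
mission_time = 120
lambda * t = 0.0057 * 120 = 0.684
R = exp(-0.684)
R = 0.5046

0.5046


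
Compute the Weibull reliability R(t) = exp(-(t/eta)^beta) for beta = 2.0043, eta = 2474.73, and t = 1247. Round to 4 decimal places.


beta = 2.0043, eta = 2474.73, t = 1247
t/eta = 1247 / 2474.73 = 0.5039
(t/eta)^beta = 0.5039^2.0043 = 0.2532
R(t) = exp(-0.2532)
R(t) = 0.7763

0.7763


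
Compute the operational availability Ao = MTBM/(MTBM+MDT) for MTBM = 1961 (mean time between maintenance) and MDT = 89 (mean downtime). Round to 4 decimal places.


MTBM = 1961
MDT = 89
MTBM + MDT = 2050
Ao = 1961 / 2050
Ao = 0.9566

0.9566


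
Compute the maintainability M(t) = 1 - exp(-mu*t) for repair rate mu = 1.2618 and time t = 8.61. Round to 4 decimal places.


mu = 1.2618, t = 8.61
mu * t = 1.2618 * 8.61 = 10.8641
exp(-10.8641) = 0.0
M(t) = 1 - 0.0
M(t) = 1.0

1.0


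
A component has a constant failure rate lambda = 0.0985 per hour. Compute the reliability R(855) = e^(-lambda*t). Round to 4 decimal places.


lambda = 0.0985
t = 855
lambda * t = 84.2175
R(t) = e^(-84.2175)
R(t) = 0.0

0.0


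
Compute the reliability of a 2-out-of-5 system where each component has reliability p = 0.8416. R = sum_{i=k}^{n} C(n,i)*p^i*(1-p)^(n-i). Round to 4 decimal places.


k = 2, n = 5, p = 0.8416
i=2: C(5,2)=10 * 0.8416^2 * 0.1584^3 = 0.0281
i=3: C(5,3)=10 * 0.8416^3 * 0.1584^2 = 0.1496
i=4: C(5,4)=5 * 0.8416^4 * 0.1584^1 = 0.3973
i=5: C(5,5)=1 * 0.8416^5 * 0.1584^0 = 0.4222
R = sum of terms = 0.9973

0.9973


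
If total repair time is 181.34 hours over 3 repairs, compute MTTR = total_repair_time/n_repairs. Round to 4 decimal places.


total_repair_time = 181.34
n_repairs = 3
MTTR = 181.34 / 3
MTTR = 60.4467

60.4467


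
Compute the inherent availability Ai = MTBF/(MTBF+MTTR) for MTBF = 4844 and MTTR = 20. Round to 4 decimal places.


MTBF = 4844
MTTR = 20
MTBF + MTTR = 4864
Ai = 4844 / 4864
Ai = 0.9959

0.9959


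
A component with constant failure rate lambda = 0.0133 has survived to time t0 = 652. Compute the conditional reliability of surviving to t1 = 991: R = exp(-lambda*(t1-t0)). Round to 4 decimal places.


lambda = 0.0133
t0 = 652, t1 = 991
t1 - t0 = 339
lambda * (t1-t0) = 0.0133 * 339 = 4.5087
R = exp(-4.5087)
R = 0.011

0.011


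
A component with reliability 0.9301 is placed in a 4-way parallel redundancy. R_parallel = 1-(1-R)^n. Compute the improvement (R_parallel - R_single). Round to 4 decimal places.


R_single = 0.9301, n = 4
1 - R_single = 0.0699
(1 - R_single)^n = 0.0699^4 = 0.0
R_parallel = 1 - 0.0 = 1.0
Improvement = 1.0 - 0.9301
Improvement = 0.0699

0.0699


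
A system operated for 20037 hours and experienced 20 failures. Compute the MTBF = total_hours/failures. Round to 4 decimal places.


total_hours = 20037
failures = 20
MTBF = 20037 / 20
MTBF = 1001.85

1001.85


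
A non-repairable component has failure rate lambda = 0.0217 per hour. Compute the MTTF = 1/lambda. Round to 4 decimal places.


lambda = 0.0217
MTTF = 1 / 0.0217
MTTF = 46.0829

46.0829


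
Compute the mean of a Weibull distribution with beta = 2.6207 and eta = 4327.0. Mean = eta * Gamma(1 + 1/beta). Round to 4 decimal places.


beta = 2.6207, eta = 4327.0
1/beta = 0.3816
1 + 1/beta = 1.3816
Gamma(1.3816) = 0.8884
Mean = 4327.0 * 0.8884
Mean = 3844.2074

3844.2074


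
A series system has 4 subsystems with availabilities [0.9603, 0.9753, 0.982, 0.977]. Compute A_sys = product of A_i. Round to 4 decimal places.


Subsystems: [0.9603, 0.9753, 0.982, 0.977]
After subsystem 1 (A=0.9603): product = 0.9603
After subsystem 2 (A=0.9753): product = 0.9366
After subsystem 3 (A=0.982): product = 0.9197
After subsystem 4 (A=0.977): product = 0.8986
A_sys = 0.8986

0.8986


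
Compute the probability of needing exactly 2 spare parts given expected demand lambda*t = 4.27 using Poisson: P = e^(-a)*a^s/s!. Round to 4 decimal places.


a = 4.27, s = 2
e^(-a) = e^(-4.27) = 0.014
a^s = 4.27^2 = 18.2329
s! = 2
P = 0.014 * 18.2329 / 2
P = 0.1275

0.1275


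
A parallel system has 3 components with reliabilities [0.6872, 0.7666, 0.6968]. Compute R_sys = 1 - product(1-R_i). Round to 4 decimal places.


Components: [0.6872, 0.7666, 0.6968]
(1 - 0.6872) = 0.3128, running product = 0.3128
(1 - 0.7666) = 0.2334, running product = 0.073
(1 - 0.6968) = 0.3032, running product = 0.0221
Product of (1-R_i) = 0.0221
R_sys = 1 - 0.0221 = 0.9779

0.9779


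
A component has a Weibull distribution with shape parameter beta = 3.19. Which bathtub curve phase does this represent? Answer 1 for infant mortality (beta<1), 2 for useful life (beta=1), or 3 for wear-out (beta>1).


beta = 3.19
Compare beta to 1:
beta < 1 => infant mortality (phase 1)
beta = 1 => useful life (phase 2)
beta > 1 => wear-out (phase 3)
Since beta = 3.19, this is wear-out (increasing failure rate)
Phase = 3

3


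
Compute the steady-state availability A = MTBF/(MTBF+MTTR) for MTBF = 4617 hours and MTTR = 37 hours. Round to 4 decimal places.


MTBF = 4617
MTTR = 37
MTBF + MTTR = 4654
A = 4617 / 4654
A = 0.992

0.992


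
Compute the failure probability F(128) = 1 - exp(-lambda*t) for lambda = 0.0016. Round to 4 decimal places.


lambda = 0.0016, t = 128
lambda * t = 0.2048
exp(-0.2048) = 0.8148
F(t) = 1 - 0.8148
F(t) = 0.1852

0.1852


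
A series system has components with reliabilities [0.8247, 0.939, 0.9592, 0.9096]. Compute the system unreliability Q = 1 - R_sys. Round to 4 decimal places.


Components: [0.8247, 0.939, 0.9592, 0.9096]
After component 1: product = 0.8247
After component 2: product = 0.7744
After component 3: product = 0.7428
After component 4: product = 0.6756
R_sys = 0.6756
Q = 1 - 0.6756 = 0.3244

0.3244


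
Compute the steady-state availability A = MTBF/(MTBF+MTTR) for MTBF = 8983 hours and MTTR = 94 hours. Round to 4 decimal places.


MTBF = 8983
MTTR = 94
MTBF + MTTR = 9077
A = 8983 / 9077
A = 0.9896

0.9896


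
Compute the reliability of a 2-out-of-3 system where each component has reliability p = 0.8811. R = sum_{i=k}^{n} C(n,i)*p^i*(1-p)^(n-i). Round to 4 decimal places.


k = 2, n = 3, p = 0.8811
i=2: C(3,2)=3 * 0.8811^2 * 0.1189^1 = 0.2769
i=3: C(3,3)=1 * 0.8811^3 * 0.1189^0 = 0.684
R = sum of terms = 0.961

0.961


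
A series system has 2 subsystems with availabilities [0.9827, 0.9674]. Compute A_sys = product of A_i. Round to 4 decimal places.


Subsystems: [0.9827, 0.9674]
After subsystem 1 (A=0.9827): product = 0.9827
After subsystem 2 (A=0.9674): product = 0.9507
A_sys = 0.9507

0.9507


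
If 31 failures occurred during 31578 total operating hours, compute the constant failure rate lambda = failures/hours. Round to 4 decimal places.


failures = 31
total_hours = 31578
lambda = 31 / 31578
lambda = 0.001

0.001


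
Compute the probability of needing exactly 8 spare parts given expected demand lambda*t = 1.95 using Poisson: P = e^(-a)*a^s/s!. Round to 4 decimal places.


a = 1.95, s = 8
e^(-a) = e^(-1.95) = 0.1423
a^s = 1.95^8 = 209.0629
s! = 40320
P = 0.1423 * 209.0629 / 40320
P = 0.0007

0.0007


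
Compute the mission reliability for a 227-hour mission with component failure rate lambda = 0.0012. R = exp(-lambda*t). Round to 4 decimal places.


lambda = 0.0012
mission_time = 227
lambda * t = 0.0012 * 227 = 0.2724
R = exp(-0.2724)
R = 0.7615

0.7615


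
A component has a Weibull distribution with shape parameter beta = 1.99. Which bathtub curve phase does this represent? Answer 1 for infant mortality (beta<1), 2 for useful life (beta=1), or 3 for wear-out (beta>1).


beta = 1.99
Compare beta to 1:
beta < 1 => infant mortality (phase 1)
beta = 1 => useful life (phase 2)
beta > 1 => wear-out (phase 3)
Since beta = 1.99, this is wear-out (increasing failure rate)
Phase = 3

3


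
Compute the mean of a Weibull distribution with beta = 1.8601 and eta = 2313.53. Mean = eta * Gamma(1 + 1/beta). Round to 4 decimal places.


beta = 1.8601, eta = 2313.53
1/beta = 0.5376
1 + 1/beta = 1.5376
Gamma(1.5376) = 0.888
Mean = 2313.53 * 0.888
Mean = 2054.4707

2054.4707


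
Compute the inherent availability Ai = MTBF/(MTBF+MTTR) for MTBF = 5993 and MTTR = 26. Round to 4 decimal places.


MTBF = 5993
MTTR = 26
MTBF + MTTR = 6019
Ai = 5993 / 6019
Ai = 0.9957

0.9957


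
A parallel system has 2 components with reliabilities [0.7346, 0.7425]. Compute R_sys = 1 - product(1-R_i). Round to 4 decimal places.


Components: [0.7346, 0.7425]
(1 - 0.7346) = 0.2654, running product = 0.2654
(1 - 0.7425) = 0.2575, running product = 0.0683
Product of (1-R_i) = 0.0683
R_sys = 1 - 0.0683 = 0.9317

0.9317


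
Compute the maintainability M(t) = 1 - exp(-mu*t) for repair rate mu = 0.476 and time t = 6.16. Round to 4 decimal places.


mu = 0.476, t = 6.16
mu * t = 0.476 * 6.16 = 2.9322
exp(-2.9322) = 0.0533
M(t) = 1 - 0.0533
M(t) = 0.9467

0.9467


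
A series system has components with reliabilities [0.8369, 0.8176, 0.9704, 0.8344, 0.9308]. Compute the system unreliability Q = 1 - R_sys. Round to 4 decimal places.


Components: [0.8369, 0.8176, 0.9704, 0.8344, 0.9308]
After component 1: product = 0.8369
After component 2: product = 0.6842
After component 3: product = 0.664
After component 4: product = 0.554
After component 5: product = 0.5157
R_sys = 0.5157
Q = 1 - 0.5157 = 0.4843

0.4843


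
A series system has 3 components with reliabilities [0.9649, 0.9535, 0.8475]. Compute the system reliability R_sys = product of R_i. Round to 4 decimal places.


Components: [0.9649, 0.9535, 0.8475]
After component 1 (R=0.9649): product = 0.9649
After component 2 (R=0.9535): product = 0.92
After component 3 (R=0.8475): product = 0.7797
R_sys = 0.7797

0.7797


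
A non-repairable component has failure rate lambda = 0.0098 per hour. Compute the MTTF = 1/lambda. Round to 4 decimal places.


lambda = 0.0098
MTTF = 1 / 0.0098
MTTF = 102.0408

102.0408


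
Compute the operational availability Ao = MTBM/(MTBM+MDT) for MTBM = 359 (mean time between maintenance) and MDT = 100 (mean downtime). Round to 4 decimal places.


MTBM = 359
MDT = 100
MTBM + MDT = 459
Ao = 359 / 459
Ao = 0.7821

0.7821


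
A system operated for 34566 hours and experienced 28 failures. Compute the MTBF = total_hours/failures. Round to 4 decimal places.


total_hours = 34566
failures = 28
MTBF = 34566 / 28
MTBF = 1234.5

1234.5


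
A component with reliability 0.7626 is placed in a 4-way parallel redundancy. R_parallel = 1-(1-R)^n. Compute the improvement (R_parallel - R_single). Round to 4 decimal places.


R_single = 0.7626, n = 4
1 - R_single = 0.2374
(1 - R_single)^n = 0.2374^4 = 0.0032
R_parallel = 1 - 0.0032 = 0.9968
Improvement = 0.9968 - 0.7626
Improvement = 0.2342

0.2342


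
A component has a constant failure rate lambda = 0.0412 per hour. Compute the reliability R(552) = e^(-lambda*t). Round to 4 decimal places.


lambda = 0.0412
t = 552
lambda * t = 22.7424
R(t) = e^(-22.7424)
R(t) = 0.0

0.0


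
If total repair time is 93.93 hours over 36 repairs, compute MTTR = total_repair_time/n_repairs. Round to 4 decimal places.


total_repair_time = 93.93
n_repairs = 36
MTTR = 93.93 / 36
MTTR = 2.6092

2.6092


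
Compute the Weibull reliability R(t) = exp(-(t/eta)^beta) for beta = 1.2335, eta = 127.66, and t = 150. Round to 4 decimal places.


beta = 1.2335, eta = 127.66, t = 150
t/eta = 150 / 127.66 = 1.175
(t/eta)^beta = 1.175^1.2335 = 1.2201
R(t) = exp(-1.2201)
R(t) = 0.2952

0.2952


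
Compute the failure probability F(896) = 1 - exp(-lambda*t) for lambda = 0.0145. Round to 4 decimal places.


lambda = 0.0145, t = 896
lambda * t = 12.992
exp(-12.992) = 0.0
F(t) = 1 - 0.0
F(t) = 1.0

1.0


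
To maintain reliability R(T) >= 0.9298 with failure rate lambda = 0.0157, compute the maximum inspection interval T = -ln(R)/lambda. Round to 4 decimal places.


R_target = 0.9298
lambda = 0.0157
-ln(0.9298) = 0.0728
T = 0.0728 / 0.0157
T = 4.636

4.636


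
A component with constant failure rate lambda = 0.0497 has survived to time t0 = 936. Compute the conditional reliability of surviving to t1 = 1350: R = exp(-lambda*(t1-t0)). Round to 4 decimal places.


lambda = 0.0497
t0 = 936, t1 = 1350
t1 - t0 = 414
lambda * (t1-t0) = 0.0497 * 414 = 20.5758
R = exp(-20.5758)
R = 0.0

0.0


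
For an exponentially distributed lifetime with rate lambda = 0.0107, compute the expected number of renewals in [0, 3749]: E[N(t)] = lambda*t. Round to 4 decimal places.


lambda = 0.0107
t = 3749
E[N(t)] = lambda * t
E[N(t)] = 0.0107 * 3749
E[N(t)] = 40.1143

40.1143


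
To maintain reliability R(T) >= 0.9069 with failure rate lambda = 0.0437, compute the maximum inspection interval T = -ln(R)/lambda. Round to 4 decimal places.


R_target = 0.9069
lambda = 0.0437
-ln(0.9069) = 0.0977
T = 0.0977 / 0.0437
T = 2.2362

2.2362


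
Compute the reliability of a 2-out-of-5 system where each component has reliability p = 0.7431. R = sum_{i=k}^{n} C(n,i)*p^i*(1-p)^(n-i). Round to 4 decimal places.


k = 2, n = 5, p = 0.7431
i=2: C(5,2)=10 * 0.7431^2 * 0.2569^3 = 0.0936
i=3: C(5,3)=10 * 0.7431^3 * 0.2569^2 = 0.2708
i=4: C(5,4)=5 * 0.7431^4 * 0.2569^1 = 0.3917
i=5: C(5,5)=1 * 0.7431^5 * 0.2569^0 = 0.2266
R = sum of terms = 0.9827

0.9827


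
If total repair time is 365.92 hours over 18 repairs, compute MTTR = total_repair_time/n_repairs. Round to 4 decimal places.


total_repair_time = 365.92
n_repairs = 18
MTTR = 365.92 / 18
MTTR = 20.3289

20.3289


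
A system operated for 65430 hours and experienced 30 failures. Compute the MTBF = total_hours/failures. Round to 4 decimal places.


total_hours = 65430
failures = 30
MTBF = 65430 / 30
MTBF = 2181.0

2181.0


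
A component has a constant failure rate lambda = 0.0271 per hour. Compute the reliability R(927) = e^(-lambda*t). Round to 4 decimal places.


lambda = 0.0271
t = 927
lambda * t = 25.1217
R(t) = e^(-25.1217)
R(t) = 0.0

0.0


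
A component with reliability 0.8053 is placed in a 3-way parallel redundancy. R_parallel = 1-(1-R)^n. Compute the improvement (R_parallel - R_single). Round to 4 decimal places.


R_single = 0.8053, n = 3
1 - R_single = 0.1947
(1 - R_single)^n = 0.1947^3 = 0.0074
R_parallel = 1 - 0.0074 = 0.9926
Improvement = 0.9926 - 0.8053
Improvement = 0.1873

0.1873


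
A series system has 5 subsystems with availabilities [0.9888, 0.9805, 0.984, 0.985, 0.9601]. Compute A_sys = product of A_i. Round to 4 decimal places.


Subsystems: [0.9888, 0.9805, 0.984, 0.985, 0.9601]
After subsystem 1 (A=0.9888): product = 0.9888
After subsystem 2 (A=0.9805): product = 0.9695
After subsystem 3 (A=0.984): product = 0.954
After subsystem 4 (A=0.985): product = 0.9397
After subsystem 5 (A=0.9601): product = 0.9022
A_sys = 0.9022

0.9022


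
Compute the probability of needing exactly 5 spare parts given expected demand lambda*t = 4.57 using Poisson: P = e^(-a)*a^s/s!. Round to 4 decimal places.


a = 4.57, s = 5
e^(-a) = e^(-4.57) = 0.0104
a^s = 4.57^5 = 1993.3382
s! = 120
P = 0.0104 * 1993.3382 / 120
P = 0.1721

0.1721


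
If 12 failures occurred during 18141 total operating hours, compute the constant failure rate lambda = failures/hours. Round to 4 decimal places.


failures = 12
total_hours = 18141
lambda = 12 / 18141
lambda = 0.0007

0.0007


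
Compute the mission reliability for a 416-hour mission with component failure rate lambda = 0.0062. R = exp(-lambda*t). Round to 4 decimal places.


lambda = 0.0062
mission_time = 416
lambda * t = 0.0062 * 416 = 2.5792
R = exp(-2.5792)
R = 0.0758

0.0758


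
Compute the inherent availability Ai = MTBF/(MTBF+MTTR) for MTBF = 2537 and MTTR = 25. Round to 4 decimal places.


MTBF = 2537
MTTR = 25
MTBF + MTTR = 2562
Ai = 2537 / 2562
Ai = 0.9902

0.9902


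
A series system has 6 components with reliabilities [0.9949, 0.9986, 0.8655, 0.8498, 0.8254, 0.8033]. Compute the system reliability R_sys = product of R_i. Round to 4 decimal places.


Components: [0.9949, 0.9986, 0.8655, 0.8498, 0.8254, 0.8033]
After component 1 (R=0.9949): product = 0.9949
After component 2 (R=0.9986): product = 0.9935
After component 3 (R=0.8655): product = 0.8599
After component 4 (R=0.8498): product = 0.7307
After component 5 (R=0.8254): product = 0.6031
After component 6 (R=0.8033): product = 0.4845
R_sys = 0.4845

0.4845


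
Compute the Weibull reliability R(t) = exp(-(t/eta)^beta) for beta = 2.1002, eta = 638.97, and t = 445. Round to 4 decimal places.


beta = 2.1002, eta = 638.97, t = 445
t/eta = 445 / 638.97 = 0.6964
(t/eta)^beta = 0.6964^2.1002 = 0.4678
R(t) = exp(-0.4678)
R(t) = 0.6264

0.6264


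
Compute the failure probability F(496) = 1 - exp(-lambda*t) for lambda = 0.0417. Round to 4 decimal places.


lambda = 0.0417, t = 496
lambda * t = 20.6832
exp(-20.6832) = 0.0
F(t) = 1 - 0.0
F(t) = 1.0

1.0


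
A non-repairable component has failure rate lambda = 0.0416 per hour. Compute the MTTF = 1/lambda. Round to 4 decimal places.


lambda = 0.0416
MTTF = 1 / 0.0416
MTTF = 24.0385

24.0385


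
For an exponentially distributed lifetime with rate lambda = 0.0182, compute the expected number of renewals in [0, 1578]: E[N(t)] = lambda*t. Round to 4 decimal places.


lambda = 0.0182
t = 1578
E[N(t)] = lambda * t
E[N(t)] = 0.0182 * 1578
E[N(t)] = 28.7196

28.7196


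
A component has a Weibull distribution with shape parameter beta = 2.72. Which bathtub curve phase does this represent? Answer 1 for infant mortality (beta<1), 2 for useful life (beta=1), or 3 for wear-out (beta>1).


beta = 2.72
Compare beta to 1:
beta < 1 => infant mortality (phase 1)
beta = 1 => useful life (phase 2)
beta > 1 => wear-out (phase 3)
Since beta = 2.72, this is wear-out (increasing failure rate)
Phase = 3

3


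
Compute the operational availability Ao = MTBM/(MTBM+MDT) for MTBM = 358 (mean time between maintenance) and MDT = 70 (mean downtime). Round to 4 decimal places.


MTBM = 358
MDT = 70
MTBM + MDT = 428
Ao = 358 / 428
Ao = 0.8364

0.8364


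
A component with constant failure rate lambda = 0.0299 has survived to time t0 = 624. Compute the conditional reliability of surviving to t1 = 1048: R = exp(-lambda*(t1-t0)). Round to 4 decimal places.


lambda = 0.0299
t0 = 624, t1 = 1048
t1 - t0 = 424
lambda * (t1-t0) = 0.0299 * 424 = 12.6776
R = exp(-12.6776)
R = 0.0

0.0


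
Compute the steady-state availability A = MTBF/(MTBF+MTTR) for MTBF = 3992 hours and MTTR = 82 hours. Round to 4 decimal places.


MTBF = 3992
MTTR = 82
MTBF + MTTR = 4074
A = 3992 / 4074
A = 0.9799

0.9799


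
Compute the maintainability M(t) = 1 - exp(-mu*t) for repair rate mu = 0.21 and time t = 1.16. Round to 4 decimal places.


mu = 0.21, t = 1.16
mu * t = 0.21 * 1.16 = 0.2436
exp(-0.2436) = 0.7838
M(t) = 1 - 0.7838
M(t) = 0.2162

0.2162


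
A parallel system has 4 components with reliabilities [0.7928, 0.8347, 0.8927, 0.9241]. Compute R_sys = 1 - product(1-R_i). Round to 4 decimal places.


Components: [0.7928, 0.8347, 0.8927, 0.9241]
(1 - 0.7928) = 0.2072, running product = 0.2072
(1 - 0.8347) = 0.1653, running product = 0.0343
(1 - 0.8927) = 0.1073, running product = 0.0037
(1 - 0.9241) = 0.0759, running product = 0.0003
Product of (1-R_i) = 0.0003
R_sys = 1 - 0.0003 = 0.9997

0.9997


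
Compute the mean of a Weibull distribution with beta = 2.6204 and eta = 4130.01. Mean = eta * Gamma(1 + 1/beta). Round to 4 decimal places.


beta = 2.6204, eta = 4130.01
1/beta = 0.3816
1 + 1/beta = 1.3816
Gamma(1.3816) = 0.8884
Mean = 4130.01 * 0.8884
Mean = 3669.184

3669.184


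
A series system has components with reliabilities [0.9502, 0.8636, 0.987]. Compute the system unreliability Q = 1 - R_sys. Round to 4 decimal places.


Components: [0.9502, 0.8636, 0.987]
After component 1: product = 0.9502
After component 2: product = 0.8206
After component 3: product = 0.8099
R_sys = 0.8099
Q = 1 - 0.8099 = 0.1901

0.1901


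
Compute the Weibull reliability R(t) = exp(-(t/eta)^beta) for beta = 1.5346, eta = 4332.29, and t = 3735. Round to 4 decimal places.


beta = 1.5346, eta = 4332.29, t = 3735
t/eta = 3735 / 4332.29 = 0.8621
(t/eta)^beta = 0.8621^1.5346 = 0.7964
R(t) = exp(-0.7964)
R(t) = 0.451

0.451


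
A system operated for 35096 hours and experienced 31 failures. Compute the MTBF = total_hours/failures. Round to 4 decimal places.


total_hours = 35096
failures = 31
MTBF = 35096 / 31
MTBF = 1132.129

1132.129


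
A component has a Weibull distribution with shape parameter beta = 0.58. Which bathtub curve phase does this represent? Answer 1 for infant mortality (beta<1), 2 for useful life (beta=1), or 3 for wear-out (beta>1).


beta = 0.58
Compare beta to 1:
beta < 1 => infant mortality (phase 1)
beta = 1 => useful life (phase 2)
beta > 1 => wear-out (phase 3)
Since beta = 0.58, this is infant mortality (decreasing failure rate)
Phase = 1

1


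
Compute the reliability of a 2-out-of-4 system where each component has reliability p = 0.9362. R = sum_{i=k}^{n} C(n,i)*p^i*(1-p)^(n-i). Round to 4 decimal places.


k = 2, n = 4, p = 0.9362
i=2: C(4,2)=6 * 0.9362^2 * 0.0638^2 = 0.0214
i=3: C(4,3)=4 * 0.9362^3 * 0.0638^1 = 0.2094
i=4: C(4,4)=1 * 0.9362^4 * 0.0638^0 = 0.7682
R = sum of terms = 0.999

0.999


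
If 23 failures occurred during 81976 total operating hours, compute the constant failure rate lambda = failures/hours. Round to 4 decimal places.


failures = 23
total_hours = 81976
lambda = 23 / 81976
lambda = 0.0003

0.0003


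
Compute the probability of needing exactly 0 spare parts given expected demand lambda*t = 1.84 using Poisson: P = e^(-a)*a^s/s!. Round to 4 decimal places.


a = 1.84, s = 0
e^(-a) = e^(-1.84) = 0.1588
a^s = 1.84^0 = 1.0
s! = 1
P = 0.1588 * 1.0 / 1
P = 0.1588

0.1588


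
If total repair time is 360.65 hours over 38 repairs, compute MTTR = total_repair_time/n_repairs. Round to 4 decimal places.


total_repair_time = 360.65
n_repairs = 38
MTTR = 360.65 / 38
MTTR = 9.4908

9.4908


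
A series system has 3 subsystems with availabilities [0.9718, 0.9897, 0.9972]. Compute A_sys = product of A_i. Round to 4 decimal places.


Subsystems: [0.9718, 0.9897, 0.9972]
After subsystem 1 (A=0.9718): product = 0.9718
After subsystem 2 (A=0.9897): product = 0.9618
After subsystem 3 (A=0.9972): product = 0.9591
A_sys = 0.9591

0.9591


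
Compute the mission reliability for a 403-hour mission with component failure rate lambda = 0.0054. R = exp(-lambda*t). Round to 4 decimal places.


lambda = 0.0054
mission_time = 403
lambda * t = 0.0054 * 403 = 2.1762
R = exp(-2.1762)
R = 0.1135

0.1135


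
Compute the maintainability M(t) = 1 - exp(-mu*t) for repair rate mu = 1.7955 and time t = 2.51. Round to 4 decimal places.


mu = 1.7955, t = 2.51
mu * t = 1.7955 * 2.51 = 4.5067
exp(-4.5067) = 0.011
M(t) = 1 - 0.011
M(t) = 0.989

0.989


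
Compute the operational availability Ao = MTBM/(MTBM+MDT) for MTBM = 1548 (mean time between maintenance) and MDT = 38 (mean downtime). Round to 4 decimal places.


MTBM = 1548
MDT = 38
MTBM + MDT = 1586
Ao = 1548 / 1586
Ao = 0.976

0.976


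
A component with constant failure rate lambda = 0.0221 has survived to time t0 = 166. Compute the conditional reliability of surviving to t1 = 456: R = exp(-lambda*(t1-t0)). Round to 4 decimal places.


lambda = 0.0221
t0 = 166, t1 = 456
t1 - t0 = 290
lambda * (t1-t0) = 0.0221 * 290 = 6.409
R = exp(-6.409)
R = 0.0016

0.0016


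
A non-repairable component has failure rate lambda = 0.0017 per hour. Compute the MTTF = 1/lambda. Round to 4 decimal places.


lambda = 0.0017
MTTF = 1 / 0.0017
MTTF = 588.2353

588.2353


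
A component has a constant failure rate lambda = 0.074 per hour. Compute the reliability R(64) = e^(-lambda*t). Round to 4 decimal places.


lambda = 0.074
t = 64
lambda * t = 4.736
R(t) = e^(-4.736)
R(t) = 0.0088

0.0088


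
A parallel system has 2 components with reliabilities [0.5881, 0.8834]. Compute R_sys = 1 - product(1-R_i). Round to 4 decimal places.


Components: [0.5881, 0.8834]
(1 - 0.5881) = 0.4119, running product = 0.4119
(1 - 0.8834) = 0.1166, running product = 0.048
Product of (1-R_i) = 0.048
R_sys = 1 - 0.048 = 0.952

0.952


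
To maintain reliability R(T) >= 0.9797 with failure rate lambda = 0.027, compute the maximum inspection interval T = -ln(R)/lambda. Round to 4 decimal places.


R_target = 0.9797
lambda = 0.027
-ln(0.9797) = 0.0205
T = 0.0205 / 0.027
T = 0.7596

0.7596


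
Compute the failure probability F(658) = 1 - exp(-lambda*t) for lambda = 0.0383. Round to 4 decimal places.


lambda = 0.0383, t = 658
lambda * t = 25.2014
exp(-25.2014) = 0.0
F(t) = 1 - 0.0
F(t) = 1.0

1.0


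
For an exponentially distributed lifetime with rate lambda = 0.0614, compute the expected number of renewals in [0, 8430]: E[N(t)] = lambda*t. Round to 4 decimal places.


lambda = 0.0614
t = 8430
E[N(t)] = lambda * t
E[N(t)] = 0.0614 * 8430
E[N(t)] = 517.602

517.602


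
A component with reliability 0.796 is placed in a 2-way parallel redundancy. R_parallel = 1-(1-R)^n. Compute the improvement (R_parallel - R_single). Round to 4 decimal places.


R_single = 0.796, n = 2
1 - R_single = 0.204
(1 - R_single)^n = 0.204^2 = 0.0416
R_parallel = 1 - 0.0416 = 0.9584
Improvement = 0.9584 - 0.796
Improvement = 0.1624

0.1624


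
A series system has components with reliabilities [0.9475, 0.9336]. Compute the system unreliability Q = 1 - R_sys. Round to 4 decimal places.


Components: [0.9475, 0.9336]
After component 1: product = 0.9475
After component 2: product = 0.8846
R_sys = 0.8846
Q = 1 - 0.8846 = 0.1154

0.1154


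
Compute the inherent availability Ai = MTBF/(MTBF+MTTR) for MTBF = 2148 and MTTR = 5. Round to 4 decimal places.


MTBF = 2148
MTTR = 5
MTBF + MTTR = 2153
Ai = 2148 / 2153
Ai = 0.9977

0.9977


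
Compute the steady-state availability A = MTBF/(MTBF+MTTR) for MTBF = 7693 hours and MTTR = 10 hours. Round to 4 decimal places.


MTBF = 7693
MTTR = 10
MTBF + MTTR = 7703
A = 7693 / 7703
A = 0.9987

0.9987


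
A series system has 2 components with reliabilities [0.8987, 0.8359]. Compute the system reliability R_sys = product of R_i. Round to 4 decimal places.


Components: [0.8987, 0.8359]
After component 1 (R=0.8987): product = 0.8987
After component 2 (R=0.8359): product = 0.7512
R_sys = 0.7512

0.7512


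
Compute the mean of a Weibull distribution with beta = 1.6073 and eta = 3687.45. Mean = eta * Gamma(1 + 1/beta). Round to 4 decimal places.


beta = 1.6073, eta = 3687.45
1/beta = 0.6222
1 + 1/beta = 1.6222
Gamma(1.6222) = 0.8962
Mean = 3687.45 * 0.8962
Mean = 3304.702

3304.702


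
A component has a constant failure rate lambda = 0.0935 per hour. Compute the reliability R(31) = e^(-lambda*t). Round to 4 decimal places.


lambda = 0.0935
t = 31
lambda * t = 2.8985
R(t) = e^(-2.8985)
R(t) = 0.0551

0.0551


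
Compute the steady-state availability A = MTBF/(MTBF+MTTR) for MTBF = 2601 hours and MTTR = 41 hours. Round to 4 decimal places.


MTBF = 2601
MTTR = 41
MTBF + MTTR = 2642
A = 2601 / 2642
A = 0.9845

0.9845


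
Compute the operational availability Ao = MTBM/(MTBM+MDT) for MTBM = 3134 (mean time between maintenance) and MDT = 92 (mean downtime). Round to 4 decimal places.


MTBM = 3134
MDT = 92
MTBM + MDT = 3226
Ao = 3134 / 3226
Ao = 0.9715

0.9715


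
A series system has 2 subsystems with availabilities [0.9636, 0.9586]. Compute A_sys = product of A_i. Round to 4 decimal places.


Subsystems: [0.9636, 0.9586]
After subsystem 1 (A=0.9636): product = 0.9636
After subsystem 2 (A=0.9586): product = 0.9237
A_sys = 0.9237

0.9237


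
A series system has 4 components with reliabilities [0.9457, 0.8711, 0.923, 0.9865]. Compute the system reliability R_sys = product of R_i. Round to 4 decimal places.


Components: [0.9457, 0.8711, 0.923, 0.9865]
After component 1 (R=0.9457): product = 0.9457
After component 2 (R=0.8711): product = 0.8238
After component 3 (R=0.923): product = 0.7604
After component 4 (R=0.9865): product = 0.7501
R_sys = 0.7501

0.7501


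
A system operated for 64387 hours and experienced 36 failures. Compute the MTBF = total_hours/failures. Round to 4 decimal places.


total_hours = 64387
failures = 36
MTBF = 64387 / 36
MTBF = 1788.5278

1788.5278


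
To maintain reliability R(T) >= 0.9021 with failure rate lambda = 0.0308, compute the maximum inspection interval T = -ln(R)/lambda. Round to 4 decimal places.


R_target = 0.9021
lambda = 0.0308
-ln(0.9021) = 0.103
T = 0.103 / 0.0308
T = 3.3451

3.3451


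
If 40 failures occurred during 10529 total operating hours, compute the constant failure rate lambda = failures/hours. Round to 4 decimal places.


failures = 40
total_hours = 10529
lambda = 40 / 10529
lambda = 0.0038

0.0038


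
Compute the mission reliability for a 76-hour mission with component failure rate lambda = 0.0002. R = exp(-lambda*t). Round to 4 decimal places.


lambda = 0.0002
mission_time = 76
lambda * t = 0.0002 * 76 = 0.0152
R = exp(-0.0152)
R = 0.9849

0.9849


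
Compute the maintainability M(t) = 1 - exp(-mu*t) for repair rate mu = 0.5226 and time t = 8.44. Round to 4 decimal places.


mu = 0.5226, t = 8.44
mu * t = 0.5226 * 8.44 = 4.4107
exp(-4.4107) = 0.0121
M(t) = 1 - 0.0121
M(t) = 0.9879

0.9879


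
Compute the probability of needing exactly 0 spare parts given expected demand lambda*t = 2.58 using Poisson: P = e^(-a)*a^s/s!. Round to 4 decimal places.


a = 2.58, s = 0
e^(-a) = e^(-2.58) = 0.0758
a^s = 2.58^0 = 1.0
s! = 1
P = 0.0758 * 1.0 / 1
P = 0.0758

0.0758


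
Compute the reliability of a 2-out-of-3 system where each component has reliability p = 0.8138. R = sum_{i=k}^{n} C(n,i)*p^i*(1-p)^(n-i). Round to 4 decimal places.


k = 2, n = 3, p = 0.8138
i=2: C(3,2)=3 * 0.8138^2 * 0.1862^1 = 0.3699
i=3: C(3,3)=1 * 0.8138^3 * 0.1862^0 = 0.539
R = sum of terms = 0.9089

0.9089


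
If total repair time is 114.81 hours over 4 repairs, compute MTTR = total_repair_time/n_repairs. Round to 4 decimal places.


total_repair_time = 114.81
n_repairs = 4
MTTR = 114.81 / 4
MTTR = 28.7025

28.7025


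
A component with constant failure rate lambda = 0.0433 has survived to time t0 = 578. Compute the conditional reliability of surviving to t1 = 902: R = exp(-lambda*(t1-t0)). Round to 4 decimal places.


lambda = 0.0433
t0 = 578, t1 = 902
t1 - t0 = 324
lambda * (t1-t0) = 0.0433 * 324 = 14.0292
R = exp(-14.0292)
R = 0.0

0.0


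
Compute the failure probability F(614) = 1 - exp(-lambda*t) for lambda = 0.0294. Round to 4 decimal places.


lambda = 0.0294, t = 614
lambda * t = 18.0516
exp(-18.0516) = 0.0
F(t) = 1 - 0.0
F(t) = 1.0

1.0


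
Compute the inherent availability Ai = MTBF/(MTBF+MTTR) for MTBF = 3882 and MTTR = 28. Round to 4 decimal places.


MTBF = 3882
MTTR = 28
MTBF + MTTR = 3910
Ai = 3882 / 3910
Ai = 0.9928

0.9928


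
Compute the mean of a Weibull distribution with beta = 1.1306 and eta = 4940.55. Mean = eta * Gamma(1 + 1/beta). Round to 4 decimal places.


beta = 1.1306, eta = 4940.55
1/beta = 0.8845
1 + 1/beta = 1.8845
Gamma(1.8845) = 0.9565
Mean = 4940.55 * 0.9565
Mean = 4725.8605

4725.8605


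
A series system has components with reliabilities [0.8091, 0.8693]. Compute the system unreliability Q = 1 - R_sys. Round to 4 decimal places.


Components: [0.8091, 0.8693]
After component 1: product = 0.8091
After component 2: product = 0.7034
R_sys = 0.7034
Q = 1 - 0.7034 = 0.2966

0.2966


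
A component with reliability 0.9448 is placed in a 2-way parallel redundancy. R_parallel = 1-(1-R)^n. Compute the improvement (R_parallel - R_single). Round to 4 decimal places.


R_single = 0.9448, n = 2
1 - R_single = 0.0552
(1 - R_single)^n = 0.0552^2 = 0.003
R_parallel = 1 - 0.003 = 0.997
Improvement = 0.997 - 0.9448
Improvement = 0.0522

0.0522


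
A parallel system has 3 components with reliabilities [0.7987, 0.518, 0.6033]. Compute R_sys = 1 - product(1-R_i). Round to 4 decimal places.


Components: [0.7987, 0.518, 0.6033]
(1 - 0.7987) = 0.2013, running product = 0.2013
(1 - 0.518) = 0.482, running product = 0.097
(1 - 0.6033) = 0.3967, running product = 0.0385
Product of (1-R_i) = 0.0385
R_sys = 1 - 0.0385 = 0.9615

0.9615


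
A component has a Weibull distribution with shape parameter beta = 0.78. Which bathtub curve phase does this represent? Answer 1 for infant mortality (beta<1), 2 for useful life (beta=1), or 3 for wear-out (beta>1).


beta = 0.78
Compare beta to 1:
beta < 1 => infant mortality (phase 1)
beta = 1 => useful life (phase 2)
beta > 1 => wear-out (phase 3)
Since beta = 0.78, this is infant mortality (decreasing failure rate)
Phase = 1

1


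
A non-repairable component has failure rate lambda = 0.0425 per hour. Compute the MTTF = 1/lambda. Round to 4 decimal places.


lambda = 0.0425
MTTF = 1 / 0.0425
MTTF = 23.5294

23.5294


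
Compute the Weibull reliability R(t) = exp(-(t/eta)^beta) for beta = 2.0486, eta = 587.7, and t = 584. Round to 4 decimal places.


beta = 2.0486, eta = 587.7, t = 584
t/eta = 584 / 587.7 = 0.9937
(t/eta)^beta = 0.9937^2.0486 = 0.9871
R(t) = exp(-0.9871)
R(t) = 0.3726

0.3726


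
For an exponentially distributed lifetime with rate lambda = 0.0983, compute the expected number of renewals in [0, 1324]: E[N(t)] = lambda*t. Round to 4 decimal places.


lambda = 0.0983
t = 1324
E[N(t)] = lambda * t
E[N(t)] = 0.0983 * 1324
E[N(t)] = 130.1492

130.1492


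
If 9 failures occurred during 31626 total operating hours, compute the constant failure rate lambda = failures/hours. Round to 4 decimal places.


failures = 9
total_hours = 31626
lambda = 9 / 31626
lambda = 0.0003

0.0003


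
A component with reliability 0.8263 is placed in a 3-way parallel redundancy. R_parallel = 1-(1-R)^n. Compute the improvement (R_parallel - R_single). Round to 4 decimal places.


R_single = 0.8263, n = 3
1 - R_single = 0.1737
(1 - R_single)^n = 0.1737^3 = 0.0052
R_parallel = 1 - 0.0052 = 0.9948
Improvement = 0.9948 - 0.8263
Improvement = 0.1685

0.1685
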